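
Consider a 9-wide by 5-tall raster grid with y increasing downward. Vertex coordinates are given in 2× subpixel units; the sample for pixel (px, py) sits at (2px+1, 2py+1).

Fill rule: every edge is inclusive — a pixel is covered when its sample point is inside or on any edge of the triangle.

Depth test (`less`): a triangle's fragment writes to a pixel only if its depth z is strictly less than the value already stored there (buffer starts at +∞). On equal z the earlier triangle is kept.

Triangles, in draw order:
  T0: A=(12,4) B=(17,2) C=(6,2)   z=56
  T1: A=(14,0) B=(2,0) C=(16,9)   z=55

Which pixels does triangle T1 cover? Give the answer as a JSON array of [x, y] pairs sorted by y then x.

T0:
  2·area = 22  (B↔C swapped to make it positive)
  edge (12, 4)→(6, 2): d=(-6,-2) inclusive
  edge (6, 2)→(17, 2): d=(11,0) inclusive
  edge (17, 2)→(12, 4): d=(-5,2) inclusive
    (1,0)@(3, 1): e=[0,-11,33] → .  [on edge]
    (4,1)@(9, 3): e=[0,11,11] → X  [on edge]
    (5,1)@(11, 3): e=[4,11,7] → X
    (6,1)@(13, 3): e=[8,11,3] → X
    (7,1)@(15, 3): e=[12,11,-1] → .
    (4,2)@(9, 5): e=[-12,33,1] → .
    (5,2)@(11, 5): e=[-8,33,-3] → .
    (6,2)@(13, 5): e=[-4,33,-7] → .
    (7,2)@(15, 5): e=[0,33,-11] → .  [on edge]
  covered (3 px):
    . . . . . . . . .
    . . . . X X X . .
    . . . . . . . . .
    . . . . . . . . .
    . . . . . . . . .
T1:
  2·area = 108  (B↔C swapped to make it positive)
  edge (14, 0)→(16, 9): d=(2,9) inclusive
  edge (16, 9)→(2, 0): d=(-14,-9) inclusive
  edge (2, 0)→(14, 0): d=(12,0) inclusive
    (2,0)@(5, 1): e=[83,13,12] → X
    (3,0)@(7, 1): e=[65,31,12] → X
    (4,0)@(9, 1): e=[47,49,12] → X
    (5,0)@(11, 1): e=[29,67,12] → X
    (6,0)@(13, 1): e=[11,85,12] → X
    (7,0)@(15, 1): e=[-7,103,12] → .
    (2,1)@(5, 3): e=[87,-15,36] → .
    (3,1)@(7, 3): e=[69,3,36] → X
    (7,1)@(15, 3): e=[-3,75,36] → .
    (3,2)@(7, 5): e=[73,-25,60] → .
    (4,2)@(9, 5): e=[55,-7,60] → .
    (5,2)@(11, 5): e=[37,11,60] → X
  covered (14 px):
    . . X X X X X . .
    . . . X X X X . .
    . . . . . X X X .
    . . . . . . X X .
    . . . . . . . . .

Answer: [[2,0],[3,0],[4,0],[5,0],[6,0],[3,1],[4,1],[5,1],[6,1],[5,2],[6,2],[7,2],[6,3],[7,3]]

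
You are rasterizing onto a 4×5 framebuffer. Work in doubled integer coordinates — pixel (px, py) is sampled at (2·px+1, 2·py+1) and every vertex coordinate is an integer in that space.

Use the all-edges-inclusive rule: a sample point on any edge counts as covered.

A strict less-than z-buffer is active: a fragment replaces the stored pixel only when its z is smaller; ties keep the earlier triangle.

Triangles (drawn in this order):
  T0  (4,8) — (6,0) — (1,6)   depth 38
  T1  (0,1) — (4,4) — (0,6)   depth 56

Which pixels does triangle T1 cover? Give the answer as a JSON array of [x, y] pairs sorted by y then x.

T0:
  2·area = 28  (B↔C swapped to make it positive)
  edge (4, 8)→(1, 6): d=(-3,-2) inclusive
  edge (1, 6)→(6, 0): d=(5,-6) inclusive
  edge (6, 0)→(4, 8): d=(-2,8) inclusive
    (2,1)@(5, 3): e=[17,9,2] → #
    (3,1)@(7, 3): e=[21,21,-14] → ·
    (1,2)@(3, 5): e=[7,7,14] → #
    (2,2)@(5, 5): e=[11,19,-2] → ·
    (1,3)@(3, 7): e=[1,17,10] → #
    (2,3)@(5, 7): e=[5,29,-6] → ·
    (1,4)@(3, 9): e=[-5,27,6] → ·
  covered (3 px):
    · · · ·
    · · # ·
    · # · ·
    · # · ·
    · · · ·
T1:
  2·area = 20
  edge (0, 1)→(4, 4): d=(4,3) inclusive
  edge (4, 4)→(0, 6): d=(-4,2) inclusive
  edge (0, 6)→(0, 1): d=(0,-5) inclusive
    (0,1)@(1, 3): e=[5,10,5] → #
    (1,1)@(3, 3): e=[-1,6,15] → ·
    (0,2)@(1, 5): e=[13,2,5] → #
    (1,2)@(3, 5): e=[7,-2,15] → ·
    (0,3)@(1, 7): e=[21,-6,5] → ·
  covered (2 px):
    · · · ·
    # · · ·
    # · · ·
    · · · ·
    · · · ·

Answer: [[0,1],[0,2]]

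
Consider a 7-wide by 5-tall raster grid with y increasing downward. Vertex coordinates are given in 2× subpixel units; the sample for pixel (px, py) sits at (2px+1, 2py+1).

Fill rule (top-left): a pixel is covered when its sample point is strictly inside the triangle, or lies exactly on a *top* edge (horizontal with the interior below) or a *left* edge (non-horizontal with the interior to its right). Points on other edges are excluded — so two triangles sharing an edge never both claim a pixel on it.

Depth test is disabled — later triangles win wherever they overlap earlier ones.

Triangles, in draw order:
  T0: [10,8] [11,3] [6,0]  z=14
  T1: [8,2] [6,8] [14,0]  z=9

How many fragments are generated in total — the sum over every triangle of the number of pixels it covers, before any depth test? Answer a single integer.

T0:
  2·area = 28  (B↔C swapped to make it positive)
  edge (10, 8)→(6, 0): d=(-4,-8) top-left  bias=+0
  edge (6, 0)→(11, 3): d=(5,3) right/bottom  bias=-1
  edge (11, 3)→(10, 8): d=(-1,5) right/bottom  bias=-1
    (3,0)@(7, 1): e=[4,2,22] → X
    (4,0)@(9, 1): e=[20,-4,12] → .
    (3,1)@(7, 3): e=[-4,12,20] → .
    (4,1)@(9, 3): e=[12,6,10] → X
    (5,1)@(11, 3): e=[28,0,0] → .  [on edge]
    (4,2)@(9, 5): e=[4,16,8] → X
    (5,2)@(11, 5): e=[20,10,-2] → .
    (4,3)@(9, 7): e=[-4,26,6] → .
  covered (3 px):
    . . . X . . .
    . . . . X . .
    . . . . X . .
    . . . . . . .
    . . . . . . .
T1:
  2·area = 32  (B↔C swapped to make it positive)
  edge (8, 2)→(14, 0): d=(6,-2) top-left  bias=+0
  edge (14, 0)→(6, 8): d=(-8,8) right/bottom  bias=-1
  edge (6, 8)→(8, 2): d=(2,-6) top-left  bias=+0
    (5,0)@(11, 1): e=[0,16,16] → X  [on edge]
    (6,0)@(13, 1): e=[4,0,28] → .  [on edge]
    (2,1)@(5, 3): e=[0,48,-16] → .  [on edge]
    (4,1)@(9, 3): e=[8,16,8] → X
    (5,1)@(11, 3): e=[12,0,20] → .  [on edge]
    (3,2)@(7, 5): e=[16,16,0] → X  [on edge]
    (4,2)@(9, 5): e=[20,0,12] → .  [on edge]
    (3,3)@(7, 7): e=[28,0,4] → .  [on edge]
    (2,4)@(5, 9): e=[36,0,-4] → .  [on edge]
  covered (3 px):
    . . . . . X .
    . . . . X . .
    . . . X . . .
    . . . . . . .
    . . . . . . .

Result: 6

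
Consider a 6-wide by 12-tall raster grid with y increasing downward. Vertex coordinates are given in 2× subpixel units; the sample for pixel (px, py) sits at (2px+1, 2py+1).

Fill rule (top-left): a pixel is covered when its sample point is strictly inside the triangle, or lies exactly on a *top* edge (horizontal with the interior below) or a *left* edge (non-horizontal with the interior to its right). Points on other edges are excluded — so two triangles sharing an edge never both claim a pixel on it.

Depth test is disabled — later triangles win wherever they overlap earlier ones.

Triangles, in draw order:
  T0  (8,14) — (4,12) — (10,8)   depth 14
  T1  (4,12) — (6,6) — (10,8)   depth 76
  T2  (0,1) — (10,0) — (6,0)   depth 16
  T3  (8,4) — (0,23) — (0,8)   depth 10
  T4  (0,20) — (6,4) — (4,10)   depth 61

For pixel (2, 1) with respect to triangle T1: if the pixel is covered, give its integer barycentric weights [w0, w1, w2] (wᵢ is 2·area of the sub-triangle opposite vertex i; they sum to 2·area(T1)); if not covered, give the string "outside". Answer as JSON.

T0:
  2·area = 28
  edge (8, 14)→(4, 12): d=(-4,-2) top-left  bias=+0
  edge (4, 12)→(10, 8): d=(6,-4) top-left  bias=+0
  edge (10, 8)→(8, 14): d=(-2,6) right/bottom  bias=-1
    (5,2)@(11, 5): e=[42,-14,0] → ·  [on edge]
    (4,4)@(9, 9): e=[22,2,4] → #
    (5,4)@(11, 9): e=[26,10,-8] → ·
    (3,5)@(7, 11): e=[10,6,12] → #
    (4,5)@(9, 11): e=[14,14,0] → ·  [on edge]
    (3,6)@(7, 13): e=[2,18,8] → #
    (4,6)@(9, 13): e=[6,26,-4] → ·
    (3,7)@(7, 15): e=[-6,30,4] → ·
    (3,8)@(7, 17): e=[-14,42,0] → ·  [on edge]
    (2,11)@(5, 23): e=[-42,70,0] → ·  [on edge]
  covered (3 px):
    · · · · · ·
    · · · · · ·
    · · · · · ·
    · · · · · ·
    · · · · # ·
    · · · # · ·
    · · · # · ·
    · · · · · ·
    · · · · · ·
    · · · · · ·
    · · · · · ·
    · · · · · ·
T1:
  2·area = 28
  edge (4, 12)→(6, 6): d=(2,-6) top-left  bias=+0
  edge (6, 6)→(10, 8): d=(4,2) right/bottom  bias=-1
  edge (10, 8)→(4, 12): d=(-6,4) right/bottom  bias=-1
    (3,1)@(7, 3): e=[0,-14,42] → ·  [on edge]
    (3,3)@(7, 7): e=[8,2,18] → #
    (4,3)@(9, 7): e=[20,-2,10] → ·
    (2,4)@(5, 9): e=[0,14,14] → #  [on edge]
    (4,4)@(9, 9): e=[24,6,-2] → ·
    (2,5)@(5, 11): e=[4,22,2] → #
    (3,5)@(7, 11): e=[16,18,-6] → ·
    (2,6)@(5, 13): e=[8,30,-10] → ·
    (1,7)@(3, 15): e=[0,42,-14] → ·  [on edge]
    (0,10)@(1, 21): e=[0,70,-42] → ·  [on edge]
  covered (4 px):
    · · · · · ·
    · · · · · ·
    · · · · · ·
    · · · # · ·
    · · # # · ·
    · · # · · ·
    · · · · · ·
    · · · · · ·
    · · · · · ·
    · · · · · ·
    · · · · · ·
    · · · · · ·
T2:
  2·area = 4  (B↔C swapped to make it positive)
  edge (0, 1)→(6, 0): d=(6,-1) top-left  bias=+0
  edge (6, 0)→(10, 0): d=(4,0) top-left  bias=+0
  edge (10, 0)→(0, 1): d=(-10,1) right/bottom  bias=-1
  covered (0 px):
    · · · · · ·
    · · · · · ·
    · · · · · ·
    · · · · · ·
    · · · · · ·
    · · · · · ·
    · · · · · ·
    · · · · · ·
    · · · · · ·
    · · · · · ·
    · · · · · ·
    · · · · · ·
T3:
  2·area = 120
  edge (8, 4)→(0, 23): d=(-8,19) right/bottom  bias=-1
  edge (0, 23)→(0, 8): d=(0,-15) top-left  bias=+0
  edge (0, 8)→(8, 4): d=(8,-4) top-left  bias=+0
    (3,2)@(7, 5): e=[11,105,4] → #
    (4,2)@(9, 5): e=[-27,135,12] → ·
    (1,3)@(3, 7): e=[71,45,4] → #
    (2,3)@(5, 7): e=[33,75,12] → #
    (3,3)@(7, 7): e=[-5,105,20] → ·
    (0,4)@(1, 9): e=[93,15,12] → #
    (3,4)@(7, 9): e=[-21,105,36] → ·
    (0,5)@(1, 11): e=[77,15,28] → #
    (3,5)@(7, 11): e=[-37,105,52] → ·
    (0,6)@(1, 13): e=[61,15,44] → #
    (2,6)@(5, 13): e=[-15,75,60] → ·
    (0,7)@(1, 15): e=[45,15,60] → #
  covered (15 px):
    · · · · · ·
    · · · · · ·
    · · · # · ·
    · # # · · ·
    # # # · · ·
    # # # · · ·
    # # · · · ·
    # # · · · ·
    # · · · · ·
    # · · · · ·
    · · · · · ·
    · · · · · ·
T4:
  2·area = 4
  edge (0, 20)→(6, 4): d=(6,-16) top-left  bias=+0
  edge (6, 4)→(4, 10): d=(-2,6) right/bottom  bias=-1
  edge (4, 10)→(0, 20): d=(-4,10) right/bottom  bias=-1
    (3,0)@(7, 1): e=[-2,0,6] → ·  [on edge]
    (2,3)@(5, 7): e=[2,0,2] → ·  [on edge]
    (1,6)@(3, 13): e=[6,0,-2] → ·  [on edge]
    (0,9)@(1, 19): e=[10,0,-6] → ·  [on edge]
  covered (0 px):
    · · · · · ·
    · · · · · ·
    · · · · · ·
    · · · · · ·
    · · · · · ·
    · · · · · ·
    · · · · · ·
    · · · · · ·
    · · · · · ·
    · · · · · ·
    · · · · · ·
    · · · · · ·

Answer: "outside"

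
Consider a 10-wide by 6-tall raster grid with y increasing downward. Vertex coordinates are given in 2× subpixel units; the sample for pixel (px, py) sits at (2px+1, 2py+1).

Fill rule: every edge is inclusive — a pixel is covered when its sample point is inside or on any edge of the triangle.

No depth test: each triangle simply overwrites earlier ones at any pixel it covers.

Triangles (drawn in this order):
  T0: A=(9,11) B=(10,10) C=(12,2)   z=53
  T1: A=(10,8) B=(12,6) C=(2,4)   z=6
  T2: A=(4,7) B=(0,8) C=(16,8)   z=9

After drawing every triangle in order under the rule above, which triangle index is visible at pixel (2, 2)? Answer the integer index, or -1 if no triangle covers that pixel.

T0:
  2·area = 6  (B↔C swapped to make it positive)
  edge (9, 11)→(12, 2): d=(3,-9) inclusive
  edge (12, 2)→(10, 10): d=(-2,8) inclusive
  edge (10, 10)→(9, 11): d=(-1,1) inclusive
    (9,0)@(19, 1): e=[60,-54,0] → ·  [on edge]
    (8,1)@(17, 3): e=[48,-42,0] → ·  [on edge]
    (5,2)@(11, 5): e=[0,2,4] → #  [on edge]
    (6,2)@(13, 5): e=[18,-14,2] → ·
    (7,2)@(15, 5): e=[36,-30,0] → ·  [on edge]
    (5,3)@(11, 7): e=[6,-2,2] → ·
    (6,3)@(13, 7): e=[24,-18,0] → ·  [on edge]
    (5,4)@(11, 9): e=[12,-6,0] → ·  [on edge]
    (4,5)@(9, 11): e=[0,6,0] → #  [on edge]
    (5,5)@(11, 11): e=[18,-10,-2] → ·
  covered (2 px):
    · · · · · · · · · ·
    · · · · · · · · · ·
    · · · · · # · · · ·
    · · · · · · · · · ·
    · · · · · · · · · ·
    · · · · # · · · · ·
T1:
  2·area = 24  (B↔C swapped to make it positive)
  edge (10, 8)→(2, 4): d=(-8,-4) inclusive
  edge (2, 4)→(12, 6): d=(10,2) inclusive
  edge (12, 6)→(10, 8): d=(-2,2) inclusive
    (8,0)@(17, 1): e=[84,-60,0] → ·  [on edge]
    (7,1)@(15, 3): e=[60,-36,0] → ·  [on edge]
    (2,2)@(5, 5): e=[4,4,16] → #
    (3,2)@(7, 5): e=[12,0,12] → #  [on edge]
    (4,2)@(9, 5): e=[20,-4,8] → ·
    (6,2)@(13, 5): e=[36,-12,0] → ·  [on edge]
    (2,3)@(5, 7): e=[-12,24,12] → ·
    (3,3)@(7, 7): e=[-4,20,8] → ·
    (4,3)@(9, 7): e=[4,16,4] → #
    (5,3)@(11, 7): e=[12,12,0] → #  [on edge]
    (6,3)@(13, 7): e=[20,8,-4] → ·
    (8,3)@(17, 7): e=[36,0,-12] → ·  [on edge]
    (4,4)@(9, 9): e=[-12,36,0] → ·  [on edge]
    (3,5)@(7, 11): e=[-36,60,0] → ·  [on edge]
  covered (4 px):
    · · · · · · · · · ·
    · · · · · · · · · ·
    · · # # · · · · · ·
    · · · · # # · · · ·
    · · · · · · · · · ·
    · · · · · · · · · ·
T2:
  2·area = 16  (B↔C swapped to make it positive)
  edge (4, 7)→(16, 8): d=(12,1) inclusive
  edge (16, 8)→(0, 8): d=(-16,0) inclusive
  edge (0, 8)→(4, 7): d=(4,-1) inclusive
  covered (0 px):
    · · · · · · · · · ·
    · · · · · · · · · ·
    · · · · · · · · · ·
    · · · · · · · · · ·
    · · · · · · · · · ·
    · · · · · · · · · ·

Z-buffer (winner per pixel, '.' = empty):
  . . . . . . . . . .
  . . . . . . . . . .
  . . 1 1 . 0 . . . .
  . . . . 1 1 . . . .
  . . . . . . . . . .
  . . . . 0 . . . . .

Final: 1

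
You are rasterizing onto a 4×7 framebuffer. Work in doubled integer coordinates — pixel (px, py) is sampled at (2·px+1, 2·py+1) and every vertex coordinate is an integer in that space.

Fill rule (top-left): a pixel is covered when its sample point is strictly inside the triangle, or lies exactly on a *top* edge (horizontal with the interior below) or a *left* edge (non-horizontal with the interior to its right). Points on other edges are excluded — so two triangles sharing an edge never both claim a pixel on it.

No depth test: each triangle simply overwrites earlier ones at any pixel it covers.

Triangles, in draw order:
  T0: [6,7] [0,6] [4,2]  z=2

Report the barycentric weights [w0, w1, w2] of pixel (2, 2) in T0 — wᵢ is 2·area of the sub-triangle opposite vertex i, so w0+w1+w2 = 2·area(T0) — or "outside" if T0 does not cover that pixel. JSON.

T0:
  2·area = 28
  edge (6, 7)→(0, 6): d=(-6,-1) top-left  bias=+0
  edge (0, 6)→(4, 2): d=(4,-4) top-left  bias=+0
  edge (4, 2)→(6, 7): d=(2,5) right/bottom  bias=-1
    (2,0)@(5, 1): e=[35,0,-7] → ·  [on edge]
    (1,1)@(3, 3): e=[21,0,7] → █  [on edge]
    (2,1)@(5, 3): e=[23,8,-3] → ·
    (0,2)@(1, 5): e=[7,0,21] → █  [on edge]
    (2,2)@(5, 5): e=[11,16,1] → █
    (3,2)@(7, 5): e=[13,24,-9] → ·
    (0,3)@(1, 7): e=[-5,8,25] → ·
    (1,3)@(3, 7): e=[-3,16,15] → ·
    (2,3)@(5, 7): e=[-1,24,5] → ·
  covered (4 px):
    · · · ·
    · █ · ·
    █ █ █ ·
    · · · ·
    · · · ·
    · · · ·
    · · · ·

Result: [16,1,11]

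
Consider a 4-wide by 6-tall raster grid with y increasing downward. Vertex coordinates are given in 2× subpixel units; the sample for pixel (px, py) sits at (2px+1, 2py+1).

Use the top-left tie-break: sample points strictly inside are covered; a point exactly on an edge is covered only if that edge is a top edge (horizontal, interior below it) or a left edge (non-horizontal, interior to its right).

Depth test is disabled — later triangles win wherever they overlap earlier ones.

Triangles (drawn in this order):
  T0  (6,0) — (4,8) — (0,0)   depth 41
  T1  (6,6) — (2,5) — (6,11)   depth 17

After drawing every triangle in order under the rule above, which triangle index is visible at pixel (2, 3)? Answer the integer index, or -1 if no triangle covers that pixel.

T0:
  2·area = 48
  edge (6, 0)→(4, 8): d=(-2,8) right/bottom  bias=-1
  edge (4, 8)→(0, 0): d=(-4,-8) top-left  bias=+0
  edge (0, 0)→(6, 0): d=(6,0) top-left  bias=+0
    (0,0)@(1, 1): e=[38,4,6] → X
    (1,0)@(3, 1): e=[22,20,6] → X
    (2,0)@(5, 1): e=[6,36,6] → X
    (3,0)@(7, 1): e=[-10,52,6] → .
    (0,1)@(1, 3): e=[34,-4,18] → .
    (1,1)@(3, 3): e=[18,12,18] → X
    (3,1)@(7, 3): e=[-14,44,18] → .
    (1,2)@(3, 5): e=[14,4,30] → X
    (2,2)@(5, 5): e=[-2,20,30] → .
    (1,3)@(3, 7): e=[10,-4,42] → .
  covered (6 px):
    X X X .
    . X X .
    . X . .
    . . . .
    . . . .
    . . . .
T1:
  2·area = 20  (B↔C swapped to make it positive)
  edge (6, 6)→(6, 11): d=(0,5) right/bottom  bias=-1
  edge (6, 11)→(2, 5): d=(-4,-6) top-left  bias=+0
  edge (2, 5)→(6, 6): d=(4,1) right/bottom  bias=-1
    (2,3)@(5, 7): e=[5,10,5] → X
    (3,3)@(7, 7): e=[-5,22,3] → .
    (2,4)@(5, 9): e=[5,2,13] → X
    (3,4)@(7, 9): e=[-5,14,11] → .
    (2,5)@(5, 11): e=[5,-6,21] → .
  covered (2 px):
    . . . .
    . . . .
    . . . .
    . . X .
    . . X .
    . . . .

Z-buffer (winner per pixel, '.' = empty):
  0 0 0 .
  . 0 0 .
  . 0 . .
  . . 1 .
  . . 1 .
  . . . .

Result: 1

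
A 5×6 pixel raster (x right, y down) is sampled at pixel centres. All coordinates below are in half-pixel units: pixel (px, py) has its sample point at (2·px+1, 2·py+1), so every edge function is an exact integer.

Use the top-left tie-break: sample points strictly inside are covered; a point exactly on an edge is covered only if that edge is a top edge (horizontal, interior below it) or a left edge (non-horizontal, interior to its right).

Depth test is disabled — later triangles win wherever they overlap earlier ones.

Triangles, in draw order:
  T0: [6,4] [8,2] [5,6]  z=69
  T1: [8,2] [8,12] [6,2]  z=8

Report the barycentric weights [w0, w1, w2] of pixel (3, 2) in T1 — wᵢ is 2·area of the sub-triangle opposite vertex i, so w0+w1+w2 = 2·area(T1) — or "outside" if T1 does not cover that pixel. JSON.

T0:
  2·area = 2
  edge (6, 4)→(8, 2): d=(2,-2) top-left  bias=+0
  edge (8, 2)→(5, 6): d=(-3,4) right/bottom  bias=-1
  edge (5, 6)→(6, 4): d=(1,-2) top-left  bias=+0
    (4,0)@(9, 1): e=[0,-1,3] → ·  [on edge]
    (3,1)@(7, 3): e=[0,1,1] → █  [on edge]
    (4,1)@(9, 3): e=[4,-7,5] → ·
    (2,2)@(5, 5): e=[0,3,-1] → ·  [on edge]
    (3,2)@(7, 5): e=[4,-5,3] → ·
    (1,3)@(3, 7): e=[0,5,-3] → ·  [on edge]
    (0,4)@(1, 9): e=[0,7,-5] → ·  [on edge]
  covered (1 px):
    · · · · ·
    · · · █ ·
    · · · · ·
    · · · · ·
    · · · · ·
    · · · · ·
T1:
  2·area = 20
  edge (8, 2)→(8, 12): d=(0,10) right/bottom  bias=-1
  edge (8, 12)→(6, 2): d=(-2,-10) top-left  bias=+0
  edge (6, 2)→(8, 2): d=(2,0) top-left  bias=+0
    (3,1)@(7, 3): e=[10,8,2] → █
    (4,1)@(9, 3): e=[-10,28,2] → ·
    (3,2)@(7, 5): e=[10,4,6] → █
    (4,2)@(9, 5): e=[-10,24,6] → ·
    (3,3)@(7, 7): e=[10,0,10] → █  [on edge]
    (4,3)@(9, 7): e=[-10,20,10] → ·
    (3,4)@(7, 9): e=[10,-4,14] → ·
  covered (3 px):
    · · · · ·
    · · · █ ·
    · · · █ ·
    · · · █ ·
    · · · · ·
    · · · · ·

Answer: [4,6,10]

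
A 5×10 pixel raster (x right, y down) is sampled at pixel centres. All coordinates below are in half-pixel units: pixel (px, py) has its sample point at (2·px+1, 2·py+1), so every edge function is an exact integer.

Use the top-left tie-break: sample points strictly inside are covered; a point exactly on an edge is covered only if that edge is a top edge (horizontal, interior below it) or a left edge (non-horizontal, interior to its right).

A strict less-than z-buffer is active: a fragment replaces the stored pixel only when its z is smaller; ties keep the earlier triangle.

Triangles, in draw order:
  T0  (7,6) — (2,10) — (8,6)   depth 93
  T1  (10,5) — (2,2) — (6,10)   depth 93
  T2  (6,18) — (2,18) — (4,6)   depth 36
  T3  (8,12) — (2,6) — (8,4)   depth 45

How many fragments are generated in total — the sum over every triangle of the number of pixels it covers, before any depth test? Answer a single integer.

T0:
  2·area = 4  (B↔C swapped to make it positive)
  edge (7, 6)→(8, 6): d=(1,0) top-left  bias=+0
  edge (8, 6)→(2, 10): d=(-6,4) right/bottom  bias=-1
  edge (2, 10)→(7, 6): d=(5,-4) top-left  bias=+0
  covered (0 px):
    . . . . .
    . . . . .
    . . . . .
    . . . . .
    . . . . .
    . . . . .
    . . . . .
    . . . . .
    . . . . .
    . . . . .
T1:
  2·area = 52  (B↔C swapped to make it positive)
  edge (10, 5)→(6, 10): d=(-4,5) right/bottom  bias=-1
  edge (6, 10)→(2, 2): d=(-4,-8) top-left  bias=+0
  edge (2, 2)→(10, 5): d=(8,3) right/bottom  bias=-1
    (1,1)@(3, 3): e=[43,4,5] → X
    (2,1)@(5, 3): e=[33,20,-1] → .
    (1,2)@(3, 5): e=[35,-4,21] → .
    (2,2)@(5, 5): e=[25,12,15] → X
    (3,2)@(7, 5): e=[15,28,9] → X
    (4,2)@(9, 5): e=[5,44,3] → X
    (2,3)@(5, 7): e=[17,4,31] → X
    (4,3)@(9, 7): e=[-3,36,19] → .
    (2,4)@(5, 9): e=[9,-4,47] → .
    (3,4)@(7, 9): e=[-1,12,41] → .
  covered (6 px):
    . . . . .
    . X . . .
    . . X X X
    . . X X .
    . . . . .
    . . . . .
    . . . . .
    . . . . .
    . . . . .
    . . . . .
T2:
  2·area = 48
  edge (6, 18)→(2, 18): d=(-4,0) right/bottom  bias=-1
  edge (2, 18)→(4, 6): d=(2,-12) top-left  bias=+0
  edge (4, 6)→(6, 18): d=(2,12) right/bottom  bias=-1
    (1,6)@(3, 13): e=[20,2,26] → X
    (2,6)@(5, 13): e=[20,26,2] → X
    (3,6)@(7, 13): e=[20,50,-22] → .
    (1,7)@(3, 15): e=[12,6,30] → X
    (3,7)@(7, 15): e=[12,54,-18] → .
    (1,8)@(3, 17): e=[4,10,34] → X
    (3,8)@(7, 17): e=[4,58,-14] → .
    (1,9)@(3, 19): e=[-4,14,38] → .
    (2,9)@(5, 19): e=[-4,38,14] → .
  covered (6 px):
    . . . . .
    . . . . .
    . . . . .
    . . . . .
    . . . . .
    . . . . .
    . X X . .
    . X X . .
    . X X . .
    . . . . .
T3:
  2·area = 48
  edge (8, 12)→(2, 6): d=(-6,-6) top-left  bias=+0
  edge (2, 6)→(8, 4): d=(6,-2) top-left  bias=+0
  edge (8, 4)→(8, 12): d=(0,8) right/bottom  bias=-1
    (0,2)@(1, 5): e=[0,-8,56] → .  [on edge]
    (2,2)@(5, 5): e=[24,0,24] → X  [on edge]
    (3,2)@(7, 5): e=[36,4,8] → X
    (4,2)@(9, 5): e=[48,8,-8] → .
    (1,3)@(3, 7): e=[0,8,40] → X  [on edge]
    (4,3)@(9, 7): e=[36,20,-8] → .
    (1,4)@(3, 9): e=[-12,20,40] → .
    (2,4)@(5, 9): e=[0,24,24] → X  [on edge]
    (4,4)@(9, 9): e=[24,32,-8] → .
    (2,5)@(5, 11): e=[-12,36,24] → .
    (3,5)@(7, 11): e=[0,40,8] → X  [on edge]
    (4,5)@(9, 11): e=[12,44,-8] → .
    (4,6)@(9, 13): e=[0,56,-8] → .  [on edge]
  covered (8 px):
    . . . . .
    . . . . .
    . . X X .
    . X X X .
    . . X X .
    . . . X .
    . . . . .
    . . . . .
    . . . . .
    . . . . .

Final: 20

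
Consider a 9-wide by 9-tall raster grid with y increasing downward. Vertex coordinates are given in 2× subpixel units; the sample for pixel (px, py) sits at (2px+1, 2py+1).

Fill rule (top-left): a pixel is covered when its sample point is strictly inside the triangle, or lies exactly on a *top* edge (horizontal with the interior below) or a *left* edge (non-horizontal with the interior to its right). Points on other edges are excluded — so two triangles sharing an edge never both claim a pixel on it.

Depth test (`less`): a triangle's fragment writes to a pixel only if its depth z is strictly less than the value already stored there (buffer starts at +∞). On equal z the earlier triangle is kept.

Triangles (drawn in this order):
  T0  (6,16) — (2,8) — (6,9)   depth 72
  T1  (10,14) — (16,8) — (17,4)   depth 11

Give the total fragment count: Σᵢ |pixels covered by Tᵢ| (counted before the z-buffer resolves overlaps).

T0:
  2·area = 28
  edge (6, 16)→(2, 8): d=(-4,-8) top-left  bias=+0
  edge (2, 8)→(6, 9): d=(4,1) right/bottom  bias=-1
  edge (6, 9)→(6, 16): d=(0,7) right/bottom  bias=-1
    (1,4)@(3, 9): e=[4,3,21] → X
    (2,4)@(5, 9): e=[20,1,7] → X
    (3,4)@(7, 9): e=[36,-1,-7] → .
    (1,5)@(3, 11): e=[-4,11,21] → .
    (2,5)@(5, 11): e=[12,9,7] → X
    (3,5)@(7, 11): e=[28,7,-7] → .
    (2,6)@(5, 13): e=[4,17,7] → X
    (3,6)@(7, 13): e=[20,15,-7] → .
    (2,7)@(5, 15): e=[-4,25,7] → .
  covered (4 px):
    . . . . . . . . .
    . . . . . . . . .
    . . . . . . . . .
    . . . . . . . . .
    . X X . . . . . .
    . . X . . . . . .
    . . X . . . . . .
    . . . . . . . . .
    . . . . . . . . .
T1:
  2·area = 18  (B↔C swapped to make it positive)
  edge (10, 14)→(17, 4): d=(7,-10) top-left  bias=+0
  edge (17, 4)→(16, 8): d=(-1,4) right/bottom  bias=-1
  edge (16, 8)→(10, 14): d=(-6,6) right/bottom  bias=-1
    (7,3)@(15, 7): e=[1,5,12] → X
    (8,3)@(17, 7): e=[21,-3,0] → .  [on edge]
    (7,4)@(15, 9): e=[15,3,0] → .  [on edge]
    (6,5)@(13, 11): e=[9,9,0] → .  [on edge]
    (5,6)@(11, 13): e=[3,15,0] → .  [on edge]
    (4,7)@(9, 15): e=[-3,21,0] → .  [on edge]
    (3,8)@(7, 17): e=[-9,27,0] → .  [on edge]
  covered (1 px):
    . . . . . . . . .
    . . . . . . . . .
    . . . . . . . . .
    . . . . . . . X .
    . . . . . . . . .
    . . . . . . . . .
    . . . . . . . . .
    . . . . . . . . .
    . . . . . . . . .

Final: 5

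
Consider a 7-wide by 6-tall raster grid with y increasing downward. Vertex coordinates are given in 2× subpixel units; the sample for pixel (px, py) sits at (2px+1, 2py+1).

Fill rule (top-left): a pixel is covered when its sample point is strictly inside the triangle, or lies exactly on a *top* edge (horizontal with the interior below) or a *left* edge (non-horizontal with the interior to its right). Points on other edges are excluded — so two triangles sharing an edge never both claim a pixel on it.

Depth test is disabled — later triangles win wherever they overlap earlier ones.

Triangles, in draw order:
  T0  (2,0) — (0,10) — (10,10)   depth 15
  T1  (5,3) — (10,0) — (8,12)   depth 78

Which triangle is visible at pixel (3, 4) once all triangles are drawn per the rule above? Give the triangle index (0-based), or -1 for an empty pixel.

T0:
  2·area = 100  (B↔C swapped to make it positive)
  edge (2, 0)→(10, 10): d=(8,10) right/bottom  bias=-1
  edge (10, 10)→(0, 10): d=(-10,0) right/bottom  bias=-1
  edge (0, 10)→(2, 0): d=(2,-10) top-left  bias=+0
    (1,1)@(3, 3): e=[14,70,16] → X
    (2,1)@(5, 3): e=[-6,70,36] → .
    (0,2)@(1, 5): e=[50,50,0] → X  [on edge]
    (2,2)@(5, 5): e=[10,50,40] → X
    (3,2)@(7, 5): e=[-10,50,60] → .
    (0,3)@(1, 7): e=[66,30,4] → X
    (3,3)@(7, 7): e=[6,30,64] → X
    (4,3)@(9, 7): e=[-14,30,84] → .
    (0,4)@(1, 9): e=[82,10,8] → X
    (4,4)@(9, 9): e=[2,10,88] → X
    (5,4)@(11, 9): e=[-18,10,108] → .
    (0,5)@(1, 11): e=[98,-10,12] → .
  covered (13 px):
    . . . . . . .
    . X . . . . .
    X X X . . . .
    X X X X . . .
    X X X X X . .
    . . . . . . .
T1:
  2·area = 54
  edge (5, 3)→(10, 0): d=(5,-3) top-left  bias=+0
  edge (10, 0)→(8, 12): d=(-2,12) right/bottom  bias=-1
  edge (8, 12)→(5, 3): d=(-3,-9) top-left  bias=+0
    (4,0)@(9, 1): e=[2,10,42] → X
    (5,0)@(11, 1): e=[8,-14,60] → .
    (2,1)@(5, 3): e=[0,54,0] → X  [on edge]
    (3,1)@(7, 3): e=[6,30,18] → X
    (5,1)@(11, 3): e=[18,-18,54] → .
    (2,2)@(5, 5): e=[10,50,-6] → .
    (3,2)@(7, 5): e=[16,26,12] → X
    (5,2)@(11, 5): e=[28,-22,48] → .
    (3,3)@(7, 7): e=[26,22,6] → X
    (4,3)@(9, 7): e=[32,-2,24] → .
    (3,4)@(7, 9): e=[36,18,0] → X  [on edge]
    (4,4)@(9, 9): e=[42,-6,18] → .
  covered (8 px):
    . . . . X . .
    . . X X X . .
    . . . X X . .
    . . . X . . .
    . . . X . . .
    . . . . . . .

Z-buffer (winner per pixel, '.' = empty):
  . . . . 1 . .
  . 0 1 1 1 . .
  0 0 0 1 1 . .
  0 0 0 1 . . .
  0 0 0 1 0 . .
  . . . . . . .

Result: 1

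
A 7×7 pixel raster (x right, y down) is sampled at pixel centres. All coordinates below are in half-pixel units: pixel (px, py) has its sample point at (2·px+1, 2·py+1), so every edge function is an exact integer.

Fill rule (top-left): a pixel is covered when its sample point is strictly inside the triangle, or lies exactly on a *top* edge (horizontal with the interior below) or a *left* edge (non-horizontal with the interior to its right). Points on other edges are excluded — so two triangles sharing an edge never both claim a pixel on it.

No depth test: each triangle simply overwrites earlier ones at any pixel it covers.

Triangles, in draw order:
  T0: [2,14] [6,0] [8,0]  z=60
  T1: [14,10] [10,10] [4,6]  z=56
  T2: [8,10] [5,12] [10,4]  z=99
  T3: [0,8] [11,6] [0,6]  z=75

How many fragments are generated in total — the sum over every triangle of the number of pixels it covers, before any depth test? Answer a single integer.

T0:
  2·area = 28
  edge (2, 14)→(6, 0): d=(4,-14) top-left  bias=+0
  edge (6, 0)→(8, 0): d=(2,0) top-left  bias=+0
  edge (8, 0)→(2, 14): d=(-6,14) right/bottom  bias=-1
    (3,0)@(7, 1): e=[18,2,8] → X
    (4,0)@(9, 1): e=[46,2,-20] → .
    (3,1)@(7, 3): e=[26,6,-4] → .
    (2,2)@(5, 5): e=[6,10,12] → X
    (3,2)@(7, 5): e=[34,10,-16] → .
    (2,3)@(5, 7): e=[14,14,0] → .  [on edge]
    (1,5)@(3, 11): e=[2,22,4] → X
    (2,5)@(5, 11): e=[30,22,-24] → .
    (1,6)@(3, 13): e=[10,26,-8] → .
  covered (3 px):
    . . . X . . .
    . . . . . . .
    . . X . . . .
    . . . . . . .
    . . . . . . .
    . X . . . . .
    . . . . . . .
T1:
  2·area = 16
  edge (14, 10)→(10, 10): d=(-4,0) right/bottom  bias=-1
  edge (10, 10)→(4, 6): d=(-6,-4) top-left  bias=+0
  edge (4, 6)→(14, 10): d=(10,4) right/bottom  bias=-1
    (4,4)@(9, 9): e=[4,2,10] → X
    (5,4)@(11, 9): e=[4,10,2] → X
    (6,4)@(13, 9): e=[4,18,-6] → .
    (4,5)@(9, 11): e=[-4,-10,30] → .
    (5,5)@(11, 11): e=[-4,-2,22] → .
  covered (2 px):
    . . . . . . .
    . . . . . . .
    . . . . . . .
    . . . . . . .
    . . . . X X .
    . . . . . . .
    . . . . . . .
T2:
  2·area = 14
  edge (8, 10)→(5, 12): d=(-3,2) right/bottom  bias=-1
  edge (5, 12)→(10, 4): d=(5,-8) top-left  bias=+0
  edge (10, 4)→(8, 10): d=(-2,6) right/bottom  bias=-1
    (5,0)@(11, 1): e=[21,-7,0] → .  [on edge]
    (4,3)@(9, 7): e=[7,7,0] → .  [on edge]
    (3,4)@(7, 9): e=[5,1,8] → X
    (4,4)@(9, 9): e=[1,17,-4] → .
    (3,5)@(7, 11): e=[-1,11,4] → .
    (3,6)@(7, 13): e=[-7,21,0] → .  [on edge]
  covered (1 px):
    . . . . . . .
    . . . . . . .
    . . . . . . .
    . . . . . . .
    . . . X . . .
    . . . . . . .
    . . . . . . .
T3:
  2·area = 22  (B↔C swapped to make it positive)
  edge (0, 8)→(0, 6): d=(0,-2) top-left  bias=+0
  edge (0, 6)→(11, 6): d=(11,0) top-left  bias=+0
  edge (11, 6)→(0, 8): d=(-11,2) right/bottom  bias=-1
    (0,3)@(1, 7): e=[2,11,9] → X
    (1,3)@(3, 7): e=[6,11,5] → X
    (2,3)@(5, 7): e=[10,11,1] → X
    (3,3)@(7, 7): e=[14,11,-3] → .
    (0,4)@(1, 9): e=[2,33,-13] → .
    (1,4)@(3, 9): e=[6,33,-17] → .
    (2,4)@(5, 9): e=[10,33,-21] → .
  covered (3 px):
    . . . . . . .
    . . . . . . .
    . . . . . . .
    X X X . . . .
    . . . . . . .
    . . . . . . .
    . . . . . . .

Final: 9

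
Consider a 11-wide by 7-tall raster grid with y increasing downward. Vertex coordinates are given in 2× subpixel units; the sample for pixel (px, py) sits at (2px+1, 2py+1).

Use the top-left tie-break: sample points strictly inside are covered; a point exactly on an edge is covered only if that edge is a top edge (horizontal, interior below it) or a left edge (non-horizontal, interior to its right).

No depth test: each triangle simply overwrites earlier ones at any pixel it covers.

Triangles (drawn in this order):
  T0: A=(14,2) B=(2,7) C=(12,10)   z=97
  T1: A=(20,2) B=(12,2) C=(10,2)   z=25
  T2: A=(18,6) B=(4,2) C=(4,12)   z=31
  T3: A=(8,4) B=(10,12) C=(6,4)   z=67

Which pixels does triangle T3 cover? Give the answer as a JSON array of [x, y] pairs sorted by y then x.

T0:
  2·area = 86  (B↔C swapped to make it positive)
  edge (14, 2)→(12, 10): d=(-2,8) right/bottom  bias=-1
  edge (12, 10)→(2, 7): d=(-10,-3) top-left  bias=+0
  edge (2, 7)→(14, 2): d=(12,-5) top-left  bias=+0
    (6,1)@(13, 3): e=[6,73,7] → █
    (7,1)@(15, 3): e=[-10,79,17] → ·
    (3,2)@(7, 5): e=[50,35,1] → █
    (4,2)@(9, 5): e=[34,41,11] → █
    (5,2)@(11, 5): e=[18,47,21] → █
    (7,2)@(15, 5): e=[-14,59,41] → ·
    (1,3)@(3, 7): e=[78,3,5] → █
    (2,3)@(5, 7): e=[62,9,15] → █
    (6,3)@(13, 7): e=[-2,33,55] → ·
    (1,4)@(3, 9): e=[74,-17,29] → ·
    (2,4)@(5, 9): e=[58,-11,39] → ·
    (3,4)@(7, 9): e=[42,-5,49] → ·
  covered (12 px):
    · · · · · · · · · · ·
    · · · · · · █ · · · ·
    · · · █ █ █ █ · · · ·
    · █ █ █ █ █ · · · · ·
    · · · · █ █ · · · · ·
    · · · · · · · · · · ·
    · · · · · · · · · · ·
T1:
  degenerate (2·area = 0) — covers nothing
T2:
  2·area = 140  (B↔C swapped to make it positive)
  edge (18, 6)→(4, 12): d=(-14,6) right/bottom  bias=-1
  edge (4, 12)→(4, 2): d=(0,-10) top-left  bias=+0
  edge (4, 2)→(18, 6): d=(14,4) right/bottom  bias=-1
    (2,1)@(5, 3): e=[120,10,10] → █
    (3,1)@(7, 3): e=[108,30,2] → █
    (4,1)@(9, 3): e=[96,50,-6] → ·
    (2,2)@(5, 5): e=[92,10,38] → █
    (4,2)@(9, 5): e=[68,50,22] → █
    (5,2)@(11, 5): e=[56,70,14] → █
    (6,2)@(13, 5): e=[44,90,6] → █
    (7,2)@(15, 5): e=[32,110,-2] → ·
    (2,3)@(5, 7): e=[64,10,66] → █
    (7,3)@(15, 7): e=[4,110,26] → █
    (8,3)@(17, 7): e=[-8,130,18] → ·
    (2,4)@(5, 9): e=[36,10,94] → █
    (5,4)@(11, 9): e=[0,70,70] → ·  [on edge]
  covered (17 px):
    · · · · · · · · · · ·
    · · █ █ · · · · · · ·
    · · █ █ █ █ █ · · · ·
    · · █ █ █ █ █ █ · · ·
    · · █ █ █ · · · · · ·
    · · █ · · · · · · · ·
    · · · · · · · · · · ·
T3:
  2·area = 16
  edge (8, 4)→(10, 12): d=(2,8) right/bottom  bias=-1
  edge (10, 12)→(6, 4): d=(-4,-8) top-left  bias=+0
  edge (6, 4)→(8, 4): d=(2,0) top-left  bias=+0
    (3,2)@(7, 5): e=[10,4,2] → █
    (4,2)@(9, 5): e=[-6,20,2] → ·
    (3,3)@(7, 7): e=[14,-4,6] → ·
    (4,4)@(9, 9): e=[2,4,10] → █
    (5,4)@(11, 9): e=[-14,20,10] → ·
    (4,5)@(9, 11): e=[6,-4,14] → ·
  covered (2 px):
    · · · · · · · · · · ·
    · · · · · · · · · · ·
    · · · █ · · · · · · ·
    · · · · · · · · · · ·
    · · · · █ · · · · · ·
    · · · · · · · · · · ·
    · · · · · · · · · · ·

Result: [[3,2],[4,4]]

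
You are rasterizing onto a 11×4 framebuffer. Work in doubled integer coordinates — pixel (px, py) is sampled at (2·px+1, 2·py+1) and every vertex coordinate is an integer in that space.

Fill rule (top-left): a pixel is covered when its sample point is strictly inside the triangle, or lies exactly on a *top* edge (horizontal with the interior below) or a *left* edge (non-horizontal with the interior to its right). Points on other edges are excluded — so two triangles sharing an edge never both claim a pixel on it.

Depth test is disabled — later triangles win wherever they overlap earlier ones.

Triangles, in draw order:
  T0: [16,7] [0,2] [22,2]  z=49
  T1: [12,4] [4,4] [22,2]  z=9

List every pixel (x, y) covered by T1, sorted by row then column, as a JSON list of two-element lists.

T0:
  2·area = 110
  edge (16, 7)→(0, 2): d=(-16,-5) top-left  bias=+0
  edge (0, 2)→(22, 2): d=(22,0) top-left  bias=+0
  edge (22, 2)→(16, 7): d=(-6,5) right/bottom  bias=-1
    (2,1)@(5, 3): e=[9,22,79] → #
    (3,1)@(7, 3): e=[19,22,69] → #
    (4,1)@(9, 3): e=[29,22,59] → #
    (5,1)@(11, 3): e=[39,22,49] → #
    (6,1)@(13, 3): e=[49,22,39] → #
    (7,1)@(15, 3): e=[59,22,29] → #
    (8,1)@(17, 3): e=[69,22,19] → #
    (9,1)@(19, 3): e=[79,22,9] → #
    (10,1)@(21, 3): e=[89,22,-1] → ·
    (2,2)@(5, 5): e=[-23,66,67] → ·
    (3,2)@(7, 5): e=[-13,66,57] → ·
    (4,2)@(9, 5): e=[-3,66,47] → ·
  covered (12 px):
    · · · · · · · · · · ·
    · · # # # # # # # # ·
    · · · · · # # # # · ·
    · · · · · · · · · · ·
T1:
  2·area = 16
  edge (12, 4)→(4, 4): d=(-8,0) right/bottom  bias=-1
  edge (4, 4)→(22, 2): d=(18,-2) top-left  bias=+0
  edge (22, 2)→(12, 4): d=(-10,2) right/bottom  bias=-1
    (6,1)@(13, 3): e=[8,0,8] → #  [on edge]
    (7,1)@(15, 3): e=[8,4,4] → #
    (8,1)@(17, 3): e=[8,8,0] → ·  [on edge]
    (3,2)@(7, 5): e=[-8,24,0] → ·  [on edge]
    (6,2)@(13, 5): e=[-8,36,-12] → ·
    (7,2)@(15, 5): e=[-8,40,-16] → ·
  covered (2 px):
    · · · · · · · · · · ·
    · · · · · · # # · · ·
    · · · · · · · · · · ·
    · · · · · · · · · · ·

Result: [[6,1],[7,1]]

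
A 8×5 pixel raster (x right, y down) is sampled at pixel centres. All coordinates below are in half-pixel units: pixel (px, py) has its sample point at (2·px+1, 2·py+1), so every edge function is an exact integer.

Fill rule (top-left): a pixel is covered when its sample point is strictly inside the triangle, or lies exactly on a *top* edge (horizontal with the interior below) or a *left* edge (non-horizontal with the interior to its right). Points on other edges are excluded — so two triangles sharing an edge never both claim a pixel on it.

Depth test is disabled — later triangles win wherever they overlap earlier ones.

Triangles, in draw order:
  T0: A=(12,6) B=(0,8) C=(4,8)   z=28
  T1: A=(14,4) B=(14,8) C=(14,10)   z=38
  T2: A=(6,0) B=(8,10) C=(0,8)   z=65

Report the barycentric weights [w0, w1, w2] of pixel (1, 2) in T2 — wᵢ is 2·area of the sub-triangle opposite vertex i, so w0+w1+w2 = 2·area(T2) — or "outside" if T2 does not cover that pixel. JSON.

T0:
  2·area = 8  (B↔C swapped to make it positive)
  edge (12, 6)→(4, 8): d=(-8,2) right/bottom  bias=-1
  edge (4, 8)→(0, 8): d=(-4,0) right/bottom  bias=-1
  edge (0, 8)→(12, 6): d=(12,-2) top-left  bias=+0
    (3,3)@(7, 7): e=[2,4,2] → X
    (4,3)@(9, 7): e=[-2,4,6] → .
    (3,4)@(7, 9): e=[-14,-4,26] → .
  covered (1 px):
    . . . . . . . .
    . . . . . . . .
    . . . . . . . .
    . . . X . . . .
    . . . . . . . .
T1:
  degenerate (2·area = 0) — covers nothing
T2:
  2·area = 76
  edge (6, 0)→(8, 10): d=(2,10) right/bottom  bias=-1
  edge (8, 10)→(0, 8): d=(-8,-2) top-left  bias=+0
  edge (0, 8)→(6, 0): d=(6,-8) top-left  bias=+0
    (2,1)@(5, 3): e=[16,50,10] → X
    (3,1)@(7, 3): e=[-4,54,26] → .
    (1,2)@(3, 5): e=[40,30,6] → X
    (3,2)@(7, 5): e=[0,38,38] → .  [on edge]
    (0,3)@(1, 7): e=[64,10,2] → X
    (3,3)@(7, 7): e=[4,22,50] → X
    (4,3)@(9, 7): e=[-16,26,66] → .
    (0,4)@(1, 9): e=[68,-6,14] → .
    (1,4)@(3, 9): e=[48,-2,30] → .
    (2,4)@(5, 9): e=[28,2,46] → X
    (4,4)@(9, 9): e=[-12,10,78] → .
  covered (9 px):
    . . . . . . . .
    . . X . . . . .
    . X X . . . . .
    X X X X . . . .
    . . X X . . . .

Result: [30,6,40]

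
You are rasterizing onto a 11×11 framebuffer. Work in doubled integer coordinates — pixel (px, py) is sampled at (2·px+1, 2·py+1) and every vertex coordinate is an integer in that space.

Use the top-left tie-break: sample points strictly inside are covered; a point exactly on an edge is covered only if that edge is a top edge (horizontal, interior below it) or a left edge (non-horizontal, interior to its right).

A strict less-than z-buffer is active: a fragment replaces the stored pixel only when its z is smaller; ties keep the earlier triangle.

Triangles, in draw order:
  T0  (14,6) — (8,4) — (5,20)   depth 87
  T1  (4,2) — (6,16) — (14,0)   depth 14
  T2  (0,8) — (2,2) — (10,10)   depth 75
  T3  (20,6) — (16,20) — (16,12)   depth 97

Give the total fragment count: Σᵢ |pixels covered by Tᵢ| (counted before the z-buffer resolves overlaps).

T0:
  2·area = 102  (B↔C swapped to make it positive)
  edge (14, 6)→(5, 20): d=(-9,14) right/bottom  bias=-1
  edge (5, 20)→(8, 4): d=(3,-16) top-left  bias=+0
  edge (8, 4)→(14, 6): d=(6,2) right/bottom  bias=-1
    (2,1)@(5, 3): e=[153,-51,0] → .  [on edge]
    (4,2)@(9, 5): e=[79,19,4] → X
    (5,2)@(11, 5): e=[51,51,0] → .  [on edge]
    (4,3)@(9, 7): e=[61,25,16] → X
    (5,3)@(11, 7): e=[33,57,12] → X
    (6,3)@(13, 7): e=[5,89,8] → X
    (7,3)@(15, 7): e=[-23,121,4] → .
    (8,3)@(17, 7): e=[-51,153,0] → .  [on edge]
    (4,4)@(9, 9): e=[43,31,28] → X
    (6,4)@(13, 9): e=[-13,95,20] → .
    (3,5)@(7, 11): e=[53,5,44] → X
    (5,5)@(11, 11): e=[-3,69,36] → .
  covered (11 px):
    . . . . . . . . . . .
    . . . . . . . . . . .
    . . . . X . . . . . .
    . . . . X X X . . . .
    . . . . X X . . . . .
    . . . X X . . . . . .
    . . . X X . . . . . .
    . . . X . . . . . . .
    . . . . . . . . . . .
    . . . . . . . . . . .
    . . . . . . . . . . .
T1:
  2·area = 144  (B↔C swapped to make it positive)
  edge (4, 2)→(14, 0): d=(10,-2) top-left  bias=+0
  edge (14, 0)→(6, 16): d=(-8,16) right/bottom  bias=-1
  edge (6, 16)→(4, 2): d=(-2,-14) top-left  bias=+0
    (4,0)@(9, 1): e=[0,72,72] → X  [on edge]
    (5,0)@(11, 1): e=[4,40,100] → X
    (6,0)@(13, 1): e=[8,8,128] → X
    (7,0)@(15, 1): e=[12,-24,156] → .
    (2,1)@(5, 3): e=[12,120,12] → X
    (3,1)@(7, 3): e=[16,88,40] → X
    (6,1)@(13, 3): e=[28,-8,124] → .
    (2,2)@(5, 5): e=[32,104,8] → X
    (6,2)@(13, 5): e=[48,-24,120] → .
    (2,3)@(5, 7): e=[52,88,4] → X
    (5,3)@(11, 7): e=[64,-8,88] → .
    (2,4)@(5, 9): e=[72,72,0] → X  [on edge]
  covered (19 px):
    . . . . X X X . . . .
    . . X X X X . . . . .
    . . X X X X . . . . .
    . . X X X . . . . . .
    . . X X X . . . . . .
    . . . X . . . . . . .
    . . . X . . . . . . .
    . . . . . . . . . . .
    . . . . . . . . . . .
    . . . . . . . . . . .
    . . . . . . . . . . .
T2:
  2·area = 64
  edge (0, 8)→(2, 2): d=(2,-6) top-left  bias=+0
  edge (2, 2)→(10, 10): d=(8,8) right/bottom  bias=-1
  edge (10, 10)→(0, 8): d=(-10,-2) top-left  bias=+0
    (0,0)@(1, 1): e=[-8,0,72] → .  [on edge]
    (1,1)@(3, 3): e=[8,0,56] → .  [on edge]
    (0,2)@(1, 5): e=[0,32,32] → X  [on edge]
    (1,2)@(3, 5): e=[12,16,36] → X
    (2,2)@(5, 5): e=[24,0,40] → .  [on edge]
    (0,3)@(1, 7): e=[4,48,12] → X
    (2,3)@(5, 7): e=[28,16,20] → X
    (3,3)@(7, 7): e=[40,0,24] → .  [on edge]
    (0,4)@(1, 9): e=[8,64,-8] → .
    (1,4)@(3, 9): e=[20,48,-4] → .
    (2,4)@(5, 9): e=[32,32,0] → X  [on edge]
    (3,4)@(7, 9): e=[44,16,4] → X
    (4,4)@(9, 9): e=[56,0,8] → .  [on edge]
    (5,5)@(11, 11): e=[72,0,-8] → .  [on edge]
    (7,5)@(15, 11): e=[96,-32,0] → .  [on edge]
    (6,6)@(13, 13): e=[88,0,-24] → .  [on edge]
    (7,7)@(15, 15): e=[104,0,-40] → .  [on edge]
    (8,8)@(17, 17): e=[120,0,-56] → .  [on edge]
    (9,9)@(19, 19): e=[136,0,-72] → .  [on edge]
    (10,10)@(21, 21): e=[152,0,-88] → .  [on edge]
  covered (7 px):
    . . . . . . . . . . .
    . . . . . . . . . . .
    X X . . . . . . . . .
    X X X . . . . . . . .
    . . X X . . . . . . .
    . . . . . . . . . . .
    . . . . . . . . . . .
    . . . . . . . . . . .
    . . . . . . . . . . .
    . . . . . . . . . . .
    . . . . . . . . . . .
T3:
  2·area = 32
  edge (20, 6)→(16, 20): d=(-4,14) right/bottom  bias=-1
  edge (16, 20)→(16, 12): d=(0,-8) top-left  bias=+0
  edge (16, 12)→(20, 6): d=(4,-6) top-left  bias=+0
    (9,4)@(19, 9): e=[2,24,6] → X
    (10,4)@(21, 9): e=[-26,40,18] → .
    (8,5)@(17, 11): e=[22,8,2] → X
    (9,5)@(19, 11): e=[-6,24,14] → .
    (8,6)@(17, 13): e=[14,8,10] → X
    (9,6)@(19, 13): e=[-14,24,22] → .
    (8,7)@(17, 15): e=[6,8,18] → X
    (9,7)@(19, 15): e=[-22,24,30] → .
    (8,8)@(17, 17): e=[-2,8,26] → .
  covered (4 px):
    . . . . . . . . . . .
    . . . . . . . . . . .
    . . . . . . . . . . .
    . . . . . . . . . . .
    . . . . . . . . . X .
    . . . . . . . . X . .
    . . . . . . . . X . .
    . . . . . . . . X . .
    . . . . . . . . . . .
    . . . . . . . . . . .
    . . . . . . . . . . .

Answer: 41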